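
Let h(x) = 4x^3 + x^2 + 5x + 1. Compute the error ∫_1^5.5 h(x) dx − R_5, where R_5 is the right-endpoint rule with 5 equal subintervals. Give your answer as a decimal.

-345.2625

Exact integral: ∫_1^5.5 h(x) dx = 1046.8125.
R_5 = 1392.075.
Error = 1046.8125 − 1392.075 = -345.2625.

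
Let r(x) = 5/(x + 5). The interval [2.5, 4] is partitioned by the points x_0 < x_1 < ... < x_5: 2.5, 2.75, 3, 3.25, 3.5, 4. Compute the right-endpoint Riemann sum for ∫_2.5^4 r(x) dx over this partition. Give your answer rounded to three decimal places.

Subinterval widths: 0.25, 0.25, 0.25, 0.25, 0.5.
Right endpoints: 2.75, 3, 3.25, 3.5, 4.
r(2.75) = 20/31, r(3) = 0.625, r(3.25) = 20/33, r(3.5) = 10/17, r(4) = 5/9.
Sum = Σ Δx_i · r(x_i).
Sum ≈ 0.894.

0.894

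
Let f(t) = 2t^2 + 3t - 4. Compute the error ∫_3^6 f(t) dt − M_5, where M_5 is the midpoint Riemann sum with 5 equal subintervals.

Exact integral: ∫_3^6 f(t) dt = 154.5.
M_5 = 154.32.
Error = 154.5 − 154.32 = 0.18.

0.18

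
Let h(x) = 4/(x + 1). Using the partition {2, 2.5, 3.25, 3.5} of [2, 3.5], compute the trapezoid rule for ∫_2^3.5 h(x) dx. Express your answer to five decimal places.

Subinterval widths: 0.5, 0.75, 0.25.
h(2) = 4/3, h(2.5) = 8/7, h(3.25) = 16/17, h(3.5) = 8/9.
On each subinterval the trapezoid contributes (Δx_i/2)·[h(x_{i-1}) + h(x_i)].
Sum ≈ 1.62932.

1.62932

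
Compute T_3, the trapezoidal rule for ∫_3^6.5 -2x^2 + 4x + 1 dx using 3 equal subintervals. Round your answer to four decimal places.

Δx = (6.5 − 3)/3 = 7/6.
f(3) = -5, f(25/6) = -307/18, f(16/3) = -311/9, f(6.5) = -57.5.
T_3 = (Δx/2)·[f(x_0) + 2f(x_1) + 2f(x_2) + f(x_3)].
Sum ≈ -96.6713.

-96.6713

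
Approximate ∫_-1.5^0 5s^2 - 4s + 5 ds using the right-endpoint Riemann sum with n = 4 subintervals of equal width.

Δs = (0 − (-1.5))/4 = 0.375.
Right endpoints: -1.125, -0.75, -0.375, 0.
f(-1.125) = 15.828125, f(-0.75) = 10.8125, f(-0.375) = 7.203125, f(0) = 5.
Sum = Δs · [f(-1.125) + f(-0.75) + f(-0.375) + f(0)].
Sum = 14.56640625.

14.56640625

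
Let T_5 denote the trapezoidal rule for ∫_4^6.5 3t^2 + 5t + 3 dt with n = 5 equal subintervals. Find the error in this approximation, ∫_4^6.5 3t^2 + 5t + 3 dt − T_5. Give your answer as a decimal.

Exact integral: ∫_4^6.5 f(t) dt = 283.75.
T_5 = 284.0625.
Error = 283.75 − 284.0625 = -0.3125.

-0.3125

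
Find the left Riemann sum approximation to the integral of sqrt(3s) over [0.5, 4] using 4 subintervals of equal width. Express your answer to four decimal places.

7.8012

Δs = (4 − 0.5)/4 = 0.875.
Left endpoints: 0.5, 1.375, 2.25, 3.125.
f(0.5) ≈ 1.2247, f(1.375) ≈ 2.0310, f(2.25) ≈ 2.5981, f(3.125) ≈ 3.0619.
Sum = Δs · [f(0.5) + f(1.375) + f(2.25) + f(3.125)].
Sum ≈ 7.8012.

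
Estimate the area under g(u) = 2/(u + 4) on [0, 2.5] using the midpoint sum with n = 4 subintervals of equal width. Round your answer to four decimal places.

0.9698

Δu = (2.5 − 0)/4 = 0.625.
Midpoints: 0.3125, 0.9375, 1.5625, 2.1875.
g(0.3125) = 32/69, g(0.9375) = 32/79, g(1.5625) = 32/89, g(2.1875) = 32/99.
Sum = Δu · [g(0.3125) + g(0.9375) + g(1.5625) + g(2.1875)].
Sum ≈ 0.9698.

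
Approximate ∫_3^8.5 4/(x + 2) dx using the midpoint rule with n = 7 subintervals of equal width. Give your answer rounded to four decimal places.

Δx = (8.5 − 3)/7 = 11/14.
Midpoints: 95/28, 117/28, 139/28, 5.75, 183/28, 205/28, 227/28.
f(95/28) = 112/151, f(117/28) = 112/173, f(139/28) = 112/195, f(5.75) = 16/31, f(183/28) = 112/239, f(205/28) = 112/261, f(227/28) = 112/283.
Sum = Δx · [f(95/28) + f(117/28) + f(139/28) + ...].
Sum ≈ 2.9646.

2.9646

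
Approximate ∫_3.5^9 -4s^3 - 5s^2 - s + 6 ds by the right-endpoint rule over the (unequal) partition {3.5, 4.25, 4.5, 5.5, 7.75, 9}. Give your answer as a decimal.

-10253.03125

Subinterval widths: 0.75, 0.25, 1, 2.25, 1.25.
Right endpoints: 4.25, 4.5, 5.5, 7.75, 9.
f(4.25) = -395.625, f(4.5) = -464.25, f(5.5) = -816.25, f(7.75) = -2164, f(9) = -3324.
Sum = Σ Δs_i · f(s_i).
Sum = -10253.03125.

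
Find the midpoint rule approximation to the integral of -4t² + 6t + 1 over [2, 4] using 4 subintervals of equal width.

Δt = (4 − 2)/4 = 0.5.
Midpoints: 2.25, 2.75, 3.25, 3.75.
f(2.25) = -5.75, f(2.75) = -12.75, f(3.25) = -21.75, f(3.75) = -32.75.
Sum = Δt · [f(2.25) + f(2.75) + f(3.25) + f(3.75)].
Sum = -36.5.

-36.5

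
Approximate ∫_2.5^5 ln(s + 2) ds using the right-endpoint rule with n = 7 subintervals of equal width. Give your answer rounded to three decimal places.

4.431

Δs = (5 − 2.5)/7 = 5/14.
Right endpoints: 20/7, 45/14, 25/7, 55/14, 30/7, 65/14, 5.
f(20/7) ≈ 1.580, f(45/14) ≈ 1.651, f(25/7) ≈ 1.718, f(55/14) ≈ 1.780, f(30/7) ≈ 1.838, f(65/14) ≈ 1.894, f(5) ≈ 1.946.
Sum = Δs · [f(20/7) + f(45/14) + f(25/7) + ...].
Sum ≈ 4.431.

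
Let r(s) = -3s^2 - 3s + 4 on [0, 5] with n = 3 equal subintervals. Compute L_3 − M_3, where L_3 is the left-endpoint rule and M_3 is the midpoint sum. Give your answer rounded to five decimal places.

L_3 ≈ -74.4444444.
M_3 ≈ -139.0277778.
L_3 − M_3 ≈ 64.58333.

64.58333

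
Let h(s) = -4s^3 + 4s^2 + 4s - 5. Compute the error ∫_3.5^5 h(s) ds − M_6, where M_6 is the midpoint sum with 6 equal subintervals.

-0.3671875

Exact integral: ∫_3.5^5 h(s) ds = -347.4375.
M_6 = -347.0703125.
Error = -347.4375 − (-347.0703125) = -0.3671875.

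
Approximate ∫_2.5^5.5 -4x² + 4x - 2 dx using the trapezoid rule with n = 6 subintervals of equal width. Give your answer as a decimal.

-159.5

Δx = (5.5 − 2.5)/6 = 0.5.
f(2.5) = -17, f(3) = -26, f(3.5) = -37, f(4) = -50, f(4.5) = -65, f(5) = -82, f(5.5) = -101.
T_6 = (Δx/2)·[f(x_0) + 2f(x_1) + ... + 2f(x_{5}) + f(x_6)].
Sum = -159.5.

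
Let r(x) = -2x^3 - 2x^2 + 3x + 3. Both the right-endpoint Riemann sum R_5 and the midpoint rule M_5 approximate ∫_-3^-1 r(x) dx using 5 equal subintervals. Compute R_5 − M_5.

-5.2

R_5 = 11.2.
M_5 = 16.4.
R_5 − M_5 = -5.2.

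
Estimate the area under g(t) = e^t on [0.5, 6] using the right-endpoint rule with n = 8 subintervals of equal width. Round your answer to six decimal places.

555.594015

Δt = (6 − 0.5)/8 = 0.6875.
Right endpoints: 1.1875, 1.875, 2.5625, 3.25, 3.9375, 4.625, 5.3125, 6.
g(1.1875) ≈ 3.278874, g(1.875) ≈ 6.520819, g(2.5625) ≈ 12.968197, g(3.25) ≈ 25.790340, g(3.9375) ≈ 51.290215, g(4.625) ≈ 102.002773, g(5.3125) ≈ 202.856737, g(6) ≈ 403.428793.
Sum = Δt · [g(1.1875) + g(1.875) + g(2.5625) + ...].
Sum ≈ 555.594015.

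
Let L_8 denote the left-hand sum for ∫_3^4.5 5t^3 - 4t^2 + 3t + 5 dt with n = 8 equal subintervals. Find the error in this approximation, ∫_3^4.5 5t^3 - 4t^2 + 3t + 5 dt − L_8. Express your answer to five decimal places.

25.80249

Exact integral: ∫_3^4.5 f(t) dt = 350.203125.
L_8 ≈ 324.4006348.
Error ≈ 350.203125 − 324.4006348 ≈ 25.80249.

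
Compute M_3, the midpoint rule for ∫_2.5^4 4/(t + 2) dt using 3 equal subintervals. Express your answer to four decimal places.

Δt = (4 − 2.5)/3 = 0.5.
Midpoints: 2.75, 3.25, 3.75.
f(2.75) = 16/19, f(3.25) = 16/21, f(3.75) = 16/23.
Sum = Δt · [f(2.75) + f(3.25) + f(3.75)].
Sum ≈ 1.1498.

1.1498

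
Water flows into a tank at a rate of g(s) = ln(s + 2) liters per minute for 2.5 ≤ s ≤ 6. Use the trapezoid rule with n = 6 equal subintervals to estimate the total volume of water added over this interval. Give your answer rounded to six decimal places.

Δs = (6 − 2.5)/6 = 7/12.
g(2.5) ≈ 1.504077, g(37/12) ≈ 1.625967, g(11/3) ≈ 1.734601, g(4.25) ≈ 1.832581, g(29/6) ≈ 1.921813, g(65/12) ≈ 2.003730, g(6) ≈ 2.079442.
T_6 = (Δs/2)·[g(s_0) + 2g(s_1) + ... + 2g(s_{5}) + g(s_6)].
Sum ≈ 6.364430.

6.364430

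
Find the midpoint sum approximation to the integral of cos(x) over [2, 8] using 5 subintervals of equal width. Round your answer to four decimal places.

0.0851

Δx = (8 − 2)/5 = 1.2.
Midpoints: 2.6, 3.8, 5, 6.2, 7.4.
f(2.6) ≈ -0.8569, f(3.8) ≈ -0.7910, f(5) ≈ 0.2837, f(6.2) ≈ 0.9965, f(7.4) ≈ 0.4385.
Sum = Δx · [f(2.6) + f(3.8) + f(5) + f(6.2) + f(7.4)].
Sum ≈ 0.0851.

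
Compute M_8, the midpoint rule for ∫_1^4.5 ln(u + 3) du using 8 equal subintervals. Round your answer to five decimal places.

Δu = (4.5 − 1)/8 = 0.4375.
Midpoints: 1.21875, 1.65625, 2.09375, 2.53125, 2.96875, 3.40625, 3.84375, 4.28125.
f(1.21875) ≈ 1.43954, f(1.65625) ≈ 1.53821, f(2.09375) ≈ 1.62801, f(2.53125) ≈ 1.71041, f(2.96875) ≈ 1.78654, f(3.40625) ≈ 1.85727, f(3.84375) ≈ 1.92334, f(4.28125) ≈ 1.98530.
Sum = Δu · [f(1.21875) + f(1.65625) + f(2.09375) + ...].
Sum ≈ 6.06752.

6.06752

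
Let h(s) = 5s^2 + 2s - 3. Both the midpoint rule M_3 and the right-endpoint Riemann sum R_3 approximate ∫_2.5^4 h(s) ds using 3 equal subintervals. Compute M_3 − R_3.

-13.40625

M_3 = 85.71875.
R_3 = 99.125.
M_3 − R_3 = -13.40625.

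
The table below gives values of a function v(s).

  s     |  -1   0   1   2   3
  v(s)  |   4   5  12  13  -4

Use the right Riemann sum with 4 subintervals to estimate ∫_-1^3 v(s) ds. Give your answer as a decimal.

26

Δs = 1.
Sum = 1·[5 + 12 + 13 + (-4)] = 26.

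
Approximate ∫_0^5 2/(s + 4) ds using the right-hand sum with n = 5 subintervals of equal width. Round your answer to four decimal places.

1.4913

Δs = (5 − 0)/5 = 1.
Right endpoints: 1, 2, 3, 4, 5.
f(1) = 0.4, f(2) = 1/3, f(3) = 2/7, f(4) = 0.25, f(5) = 2/9.
Sum = Δs · [f(1) + f(2) + f(3) + f(4) + f(5)].
Sum ≈ 1.4913.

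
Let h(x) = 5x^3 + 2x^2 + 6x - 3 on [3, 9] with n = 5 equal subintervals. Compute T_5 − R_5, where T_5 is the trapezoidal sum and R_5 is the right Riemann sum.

-2214

T_5 = 8898.48.
R_5 = 11112.48.
T_5 − R_5 = -2214.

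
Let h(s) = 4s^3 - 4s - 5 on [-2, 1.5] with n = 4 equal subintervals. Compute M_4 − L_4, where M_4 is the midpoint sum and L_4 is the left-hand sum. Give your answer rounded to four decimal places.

15.7910

M_4 ≈ -24.267578.
L_4 = -40.05859375.
M_4 − L_4 ≈ 15.7910.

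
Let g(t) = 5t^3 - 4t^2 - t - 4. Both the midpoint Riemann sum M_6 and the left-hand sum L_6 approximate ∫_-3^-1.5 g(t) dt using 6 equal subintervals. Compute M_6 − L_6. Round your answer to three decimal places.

18.838

M_6 ≈ -128.75195.
L_6 = -147.58984375.
M_6 − L_6 ≈ 18.838.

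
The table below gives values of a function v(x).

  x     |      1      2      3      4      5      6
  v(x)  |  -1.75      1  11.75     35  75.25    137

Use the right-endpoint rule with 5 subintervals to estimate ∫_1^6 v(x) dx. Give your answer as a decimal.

260

Δx = 1.
Sum = 1·[1 + 11.75 + 35 + 75.25 + 137] = 260.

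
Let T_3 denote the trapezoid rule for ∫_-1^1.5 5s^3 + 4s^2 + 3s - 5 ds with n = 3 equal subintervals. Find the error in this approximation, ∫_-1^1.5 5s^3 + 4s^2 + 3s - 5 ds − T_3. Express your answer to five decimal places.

-2.24248

Exact integral: ∫_-1^1.5 f(s) ds ≈ 0.2864583.
T_3 ≈ 2.5289352.
Error ≈ 0.2864583 − 2.5289352 ≈ -2.24248.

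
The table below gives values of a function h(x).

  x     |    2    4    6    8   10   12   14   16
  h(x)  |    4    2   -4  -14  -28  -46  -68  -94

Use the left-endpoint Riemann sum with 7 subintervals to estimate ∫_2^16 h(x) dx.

-308

Δx = 2.
Sum = 2·[4 + 2 + (-4) + (-14) + (-28) + (-46) + (-68)] = -308.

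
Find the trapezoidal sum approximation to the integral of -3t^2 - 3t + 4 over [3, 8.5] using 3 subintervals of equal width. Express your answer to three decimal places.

-669.243

Δt = (8.5 − 3)/3 = 11/6.
f(3) = -32, f(29/6) = -967/12, f(20/3) = -448/3, f(8.5) = -238.25.
T_3 = (Δt/2)·[f(t_0) + 2f(t_1) + 2f(t_2) + f(t_3)].
Sum ≈ -669.243.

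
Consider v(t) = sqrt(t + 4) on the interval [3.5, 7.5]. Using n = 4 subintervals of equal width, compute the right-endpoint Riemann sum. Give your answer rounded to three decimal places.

Δt = (7.5 − 3.5)/4 = 1.
Right endpoints: 4.5, 5.5, 6.5, 7.5.
v(4.5) ≈ 2.915, v(5.5) ≈ 3.082, v(6.5) ≈ 3.240, v(7.5) ≈ 3.391.
Sum = Δt · [v(4.5) + v(5.5) + v(6.5) + v(7.5)].
Sum ≈ 12.629.

12.629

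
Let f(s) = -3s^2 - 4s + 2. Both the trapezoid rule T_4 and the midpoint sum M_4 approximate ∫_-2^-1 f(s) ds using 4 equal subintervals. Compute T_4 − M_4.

T_4 = 0.96875.
M_4 = 1.015625.
T_4 − M_4 = -0.046875.

-0.046875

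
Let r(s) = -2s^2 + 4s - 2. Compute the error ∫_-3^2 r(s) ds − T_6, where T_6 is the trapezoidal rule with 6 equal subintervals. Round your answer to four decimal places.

1.1574

Exact integral: ∫_-3^2 r(s) ds ≈ -43.333333.
T_6 ≈ -44.490741.
Error ≈ -43.333333 − (-44.490741) ≈ 1.1574.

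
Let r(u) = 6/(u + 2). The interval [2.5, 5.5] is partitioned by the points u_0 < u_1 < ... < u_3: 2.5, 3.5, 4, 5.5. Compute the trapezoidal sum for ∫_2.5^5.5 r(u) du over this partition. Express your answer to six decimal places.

Subinterval widths: 1, 0.5, 1.5.
r(2.5) = 4/3, r(3.5) = 12/11, r(4) = 1, r(5.5) = 0.8.
On each subinterval the trapezoid contributes (Δu_i/2)·[r(u_{i-1}) + r(u_i)].
Sum ≈ 3.084848.

3.084848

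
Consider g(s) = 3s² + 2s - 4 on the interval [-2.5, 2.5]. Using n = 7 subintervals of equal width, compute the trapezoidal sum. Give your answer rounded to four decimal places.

Δs = (2.5 − (-2.5))/7 = 5/7.
g(-2.5) = 9.75, g(-25/14) = 391/196, g(-15/14) = -529/196, g(-5/14) = -849/196, g(5/14) = -569/196, g(15/14) = 311/196, g(25/14) = 1791/196, g(2.5) = 19.75.
T_7 = (Δs/2)·[g(s_0) + 2g(s_1) + ... + 2g(s_{6}) + g(s_7)].
Sum ≈ 12.5255.

12.5255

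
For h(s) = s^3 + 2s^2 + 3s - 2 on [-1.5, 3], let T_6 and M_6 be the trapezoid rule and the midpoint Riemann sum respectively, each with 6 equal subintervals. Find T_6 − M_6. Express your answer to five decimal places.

T_6 = 42.15234375.
M_6 ≈ 39.4628906.
T_6 − M_6 ≈ 2.68945.

2.68945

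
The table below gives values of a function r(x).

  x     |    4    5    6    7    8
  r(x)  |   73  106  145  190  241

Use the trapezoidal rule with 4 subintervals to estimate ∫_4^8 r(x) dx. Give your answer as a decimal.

598

Δx = 1.
T_4 = (1/2)·[73 + 2·106 + 2·145 + 2·190 + 241] = 598.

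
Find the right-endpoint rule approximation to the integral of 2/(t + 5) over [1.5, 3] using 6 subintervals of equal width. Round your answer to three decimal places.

Δt = (3 − 1.5)/6 = 0.25.
Right endpoints: 1.75, 2, 2.25, 2.5, 2.75, 3.
f(1.75) = 8/27, f(2) = 2/7, f(2.25) = 8/29, f(2.5) = 4/15, f(2.75) = 8/31, f(3) = 0.25.
Sum = Δt · [f(1.75) + f(2) + f(2.25) + ...].
Sum ≈ 0.408.

0.408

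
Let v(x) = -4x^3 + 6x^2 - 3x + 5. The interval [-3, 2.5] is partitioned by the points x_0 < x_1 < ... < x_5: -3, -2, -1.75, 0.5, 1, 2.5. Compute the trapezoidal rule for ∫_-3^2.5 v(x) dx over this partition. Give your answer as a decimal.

Subinterval widths: 1, 0.25, 2.25, 0.5, 1.5.
v(-3) = 176, v(-2) = 67, v(-1.75) = 50.0625, v(0.5) = 4.5, v(1) = 4, v(2.5) = -27.5.
On each subinterval the trapezoid contributes (Δx_i/2)·[v(x_{i-1}) + v(x_i)].
Sum = 182.015625.

182.015625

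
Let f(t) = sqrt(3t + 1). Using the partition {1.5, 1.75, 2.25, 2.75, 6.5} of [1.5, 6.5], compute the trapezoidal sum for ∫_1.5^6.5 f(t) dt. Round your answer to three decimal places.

Subinterval widths: 0.25, 0.5, 0.5, 3.75.
f(1.5) ≈ 2.345, f(1.75) ≈ 2.500, f(2.25) ≈ 2.784, f(2.75) ≈ 3.041, f(6.5) ≈ 4.528.
On each subinterval the trapezoid contributes (Δt_i/2)·[f(t_{i-1}) + f(t_i)].
Sum ≈ 17.575.

17.575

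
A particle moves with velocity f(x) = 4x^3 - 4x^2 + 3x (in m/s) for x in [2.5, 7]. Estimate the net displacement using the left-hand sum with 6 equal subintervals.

Δx = (7 − 2.5)/6 = 0.75.
Left endpoints: 2.5, 3.25, 4, 4.75, 5.5, 6.25.
f(2.5) = 45, f(3.25) = 104.8125, f(4) = 204, f(4.75) = 352.6875, f(5.5) = 561, f(6.25) = 839.0625.
Sum = Δx · [f(2.5) + f(3.25) + f(4) + ...].
Sum = 1579.921875.

1579.921875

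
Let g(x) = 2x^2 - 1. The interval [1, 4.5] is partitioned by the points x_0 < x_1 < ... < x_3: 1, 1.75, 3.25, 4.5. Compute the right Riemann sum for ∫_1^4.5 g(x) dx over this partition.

83.40625

Subinterval widths: 0.75, 1.5, 1.25.
Right endpoints: 1.75, 3.25, 4.5.
g(1.75) = 5.125, g(3.25) = 20.125, g(4.5) = 39.5.
Sum = Σ Δx_i · g(x_i).
Sum = 83.40625.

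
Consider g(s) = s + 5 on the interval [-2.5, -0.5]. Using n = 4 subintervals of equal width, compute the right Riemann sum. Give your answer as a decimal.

Δs = (-0.5 − (-2.5))/4 = 0.5.
Right endpoints: -2, -1.5, -1, -0.5.
g(-2) = 3, g(-1.5) = 3.5, g(-1) = 4, g(-0.5) = 4.5.
Sum = Δs · [g(-2) + g(-1.5) + g(-1) + g(-0.5)].
Sum = 7.5.

7.5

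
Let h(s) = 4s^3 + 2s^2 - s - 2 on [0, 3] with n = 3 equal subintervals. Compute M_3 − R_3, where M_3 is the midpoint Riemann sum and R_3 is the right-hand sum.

M_3 = 83.5.
R_3 = 160.
M_3 − R_3 = -76.5.

-76.5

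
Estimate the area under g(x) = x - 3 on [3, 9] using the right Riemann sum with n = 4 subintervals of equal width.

Δx = (9 − 3)/4 = 1.5.
Right endpoints: 4.5, 6, 7.5, 9.
g(4.5) = 1.5, g(6) = 3, g(7.5) = 4.5, g(9) = 6.
Sum = Δx · [g(4.5) + g(6) + g(7.5) + g(9)].
Sum = 22.5.

22.5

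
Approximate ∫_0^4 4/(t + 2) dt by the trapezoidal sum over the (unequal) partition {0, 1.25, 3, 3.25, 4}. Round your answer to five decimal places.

4.52711

Subinterval widths: 1.25, 1.75, 0.25, 0.75.
f(0) = 2, f(1.25) = 16/13, f(3) = 0.8, f(3.25) = 16/21, f(4) = 2/3.
On each subinterval the trapezoid contributes (Δt_i/2)·[f(t_{i-1}) + f(t_i)].
Sum ≈ 4.52711.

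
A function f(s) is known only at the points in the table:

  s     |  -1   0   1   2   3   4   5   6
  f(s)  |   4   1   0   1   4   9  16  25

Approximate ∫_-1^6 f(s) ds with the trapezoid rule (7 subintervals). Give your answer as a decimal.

Δs = 1.
T_7 = (1/2)·[4 + 2·1 + 2·0 + 2·1 + 2·4 + 2·9 + 2·16 + 25] = 45.5.

45.5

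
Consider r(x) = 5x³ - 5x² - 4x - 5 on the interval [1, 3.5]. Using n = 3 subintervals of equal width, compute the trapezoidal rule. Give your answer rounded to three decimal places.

Δx = (3.5 − 1)/3 = 5/6.
r(1) = -9, r(11/6) = 361/216, r(8/3) = 1177/27, r(3.5) = 134.125.
T_3 = (Δx/2)·[r(x_0) + 2r(x_1) + 2r(x_2) + r(x_3)].
Sum ≈ 89.855.

89.855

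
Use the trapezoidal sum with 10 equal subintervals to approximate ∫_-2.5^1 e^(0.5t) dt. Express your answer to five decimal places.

Δt = (1 − (-2.5))/10 = 0.35.
f(-2.5) ≈ 0.28650, f(-2.15) ≈ 0.34130, f(-1.8) ≈ 0.40657, f(-1.45) ≈ 0.48432, f(-1.1) ≈ 0.57695, f(-0.75) ≈ 0.68729, f(-0.4) ≈ 0.81873, f(-0.05) ≈ 0.97531, f(0.3) ≈ 1.16183, f(0.65) ≈ 1.38403, f(1) ≈ 1.64872.
T_10 = (Δt/2)·[f(t_0) + 2f(t_1) + ... + 2f(t_{9}) + f(t_10)].
Sum ≈ 2.73138.

2.73138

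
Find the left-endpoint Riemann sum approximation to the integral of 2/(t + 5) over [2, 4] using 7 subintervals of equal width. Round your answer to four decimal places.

Δt = (4 − 2)/7 = 2/7.
Left endpoints: 2, 16/7, 18/7, 20/7, 22/7, 24/7, 26/7.
f(2) = 2/7, f(16/7) = 14/51, f(18/7) = 14/53, f(20/7) = 14/55, f(22/7) = 14/57, f(24/7) = 14/59, f(26/7) = 14/61.
Sum = Δt · [f(2) + f(16/7) + f(18/7) + ...].
Sum ≈ 0.5118.

0.5118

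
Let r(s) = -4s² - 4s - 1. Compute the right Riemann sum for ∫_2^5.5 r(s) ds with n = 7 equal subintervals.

Δs = (5.5 − 2)/7 = 0.5.
Right endpoints: 2.5, 3, 3.5, 4, 4.5, 5, 5.5.
r(2.5) = -36, r(3) = -49, r(3.5) = -64, r(4) = -81, r(4.5) = -100, r(5) = -121, r(5.5) = -144.
Sum = Δs · [r(2.5) + r(3) + r(3.5) + ...].
Sum = -297.5.

-297.5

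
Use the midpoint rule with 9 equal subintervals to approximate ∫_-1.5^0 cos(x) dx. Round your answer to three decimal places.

0.999

Δx = (0 − (-1.5))/9 = 1/6.
Midpoints: -17/12, -1.25, -13/12, -11/12, -0.75, -7/12, -5/12, -0.25, -1/12.
f(-17/12) ≈ 0.154, f(-1.25) ≈ 0.315, f(-13/12) ≈ 0.468, f(-11/12) ≈ 0.608, f(-0.75) ≈ 0.732, f(-7/12) ≈ 0.835, f(-5/12) ≈ 0.914, f(-0.25) ≈ 0.969, f(-1/12) ≈ 0.997.
Sum = Δx · [f(-17/12) + f(-1.25) + f(-13/12) + ...].
Sum ≈ 0.999.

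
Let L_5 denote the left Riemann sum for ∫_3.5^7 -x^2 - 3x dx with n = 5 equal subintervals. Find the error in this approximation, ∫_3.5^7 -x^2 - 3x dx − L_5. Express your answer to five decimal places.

Exact integral: ∫_3.5^7 f(x) dx ≈ -155.1666667.
L_5 = -138.915.
Error ≈ -155.1666667 − (-138.915) ≈ -16.25167.

-16.25167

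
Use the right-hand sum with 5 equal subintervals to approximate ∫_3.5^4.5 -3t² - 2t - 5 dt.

-63.87

Δt = (4.5 − 3.5)/5 = 0.2.
Right endpoints: 3.7, 3.9, 4.1, 4.3, 4.5.
f(3.7) = -53.47, f(3.9) = -58.43, f(4.1) = -63.63, f(4.3) = -69.07, f(4.5) = -74.75.
Sum = Δt · [f(3.7) + f(3.9) + f(4.1) + f(4.3) + f(4.5)].
Sum = -63.87.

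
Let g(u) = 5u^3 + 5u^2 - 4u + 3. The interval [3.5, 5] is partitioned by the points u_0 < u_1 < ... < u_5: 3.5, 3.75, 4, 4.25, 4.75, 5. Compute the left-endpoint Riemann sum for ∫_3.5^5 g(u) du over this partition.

Subinterval widths: 0.25, 0.25, 0.25, 0.5, 0.25.
Left endpoints: 3.5, 3.75, 4, 4.25, 4.75.
g(3.5) = 264.625, g(3.75) = 321.984375, g(4) = 387, g(4.25) = 460.140625, g(4.75) = 632.671875.
Sum = Σ Δu_i · g(u_i).
Sum = 631.640625.

631.640625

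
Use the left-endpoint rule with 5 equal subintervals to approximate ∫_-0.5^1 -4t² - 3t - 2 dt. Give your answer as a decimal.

Δt = (1 − (-0.5))/5 = 0.3.
Left endpoints: -0.5, -0.2, 0.1, 0.4, 0.7.
f(-0.5) = -1.5, f(-0.2) = -1.56, f(0.1) = -2.34, f(0.4) = -3.84, f(0.7) = -6.06.
Sum = Δt · [f(-0.5) + f(-0.2) + f(0.1) + f(0.4) + f(0.7)].
Sum = -4.59.

-4.59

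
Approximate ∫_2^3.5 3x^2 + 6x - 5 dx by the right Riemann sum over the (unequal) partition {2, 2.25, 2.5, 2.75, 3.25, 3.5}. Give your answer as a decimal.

Subinterval widths: 0.25, 0.25, 0.25, 0.5, 0.25.
Right endpoints: 2.25, 2.5, 2.75, 3.25, 3.5.
f(2.25) = 23.6875, f(2.5) = 28.75, f(2.75) = 34.1875, f(3.25) = 46.1875, f(3.5) = 52.75.
Sum = Σ Δx_i · f(x_i).
Sum = 57.9375.

57.9375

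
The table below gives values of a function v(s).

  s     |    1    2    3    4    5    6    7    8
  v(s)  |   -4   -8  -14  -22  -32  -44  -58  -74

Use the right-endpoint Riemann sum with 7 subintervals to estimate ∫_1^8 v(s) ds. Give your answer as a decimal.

-252

Δs = 1.
Sum = 1·[(-8) + (-14) + (-22) + (-32) + (-44) + (-58) + (-74)] = -252.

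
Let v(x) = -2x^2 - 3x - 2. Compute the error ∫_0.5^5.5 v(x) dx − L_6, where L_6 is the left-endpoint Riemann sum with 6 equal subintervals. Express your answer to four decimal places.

Exact integral: ∫_0.5^5.5 v(x) dx ≈ -165.833333.
L_6 ≈ -135.740741.
Error ≈ -165.833333 − (-135.740741) ≈ -30.0926.

-30.0926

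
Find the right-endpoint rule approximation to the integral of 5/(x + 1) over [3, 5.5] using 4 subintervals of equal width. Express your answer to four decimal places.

2.2836

Δx = (5.5 − 3)/4 = 0.625.
Right endpoints: 3.625, 4.25, 4.875, 5.5.
f(3.625) = 40/37, f(4.25) = 20/21, f(4.875) = 40/47, f(5.5) = 10/13.
Sum = Δx · [f(3.625) + f(4.25) + f(4.875) + f(5.5)].
Sum ≈ 2.2836.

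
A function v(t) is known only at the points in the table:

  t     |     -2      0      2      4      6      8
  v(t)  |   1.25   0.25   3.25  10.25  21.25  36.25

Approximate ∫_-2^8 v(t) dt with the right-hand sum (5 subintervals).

142.5

Δt = 2.
Sum = 2·[0.25 + 3.25 + 10.25 + 21.25 + 36.25] = 142.5.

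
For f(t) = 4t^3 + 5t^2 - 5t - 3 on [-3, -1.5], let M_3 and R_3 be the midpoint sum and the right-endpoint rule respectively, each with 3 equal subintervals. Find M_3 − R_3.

-11.25

M_3 = -23.5.
R_3 = -12.25.
M_3 − R_3 = -11.25.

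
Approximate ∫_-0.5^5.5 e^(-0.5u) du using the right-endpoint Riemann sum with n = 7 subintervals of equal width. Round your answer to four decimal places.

1.9545

Δu = (5.5 − (-0.5))/7 = 6/7.
Right endpoints: 5/14, 17/14, 29/14, 41/14, 53/14, 65/14, 5.5.
f(5/14) ≈ 0.8365, f(17/14) ≈ 0.5449, f(29/14) ≈ 0.3550, f(41/14) ≈ 0.2312, f(53/14) ≈ 0.1506, f(65/14) ≈ 0.0981, f(5.5) ≈ 0.0639.
Sum = Δu · [f(5/14) + f(17/14) + f(29/14) + ...].
Sum ≈ 1.9545.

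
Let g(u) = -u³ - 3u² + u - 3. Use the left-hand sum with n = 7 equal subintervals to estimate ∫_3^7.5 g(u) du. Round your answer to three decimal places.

Δu = (7.5 − 3)/7 = 9/14.
Left endpoints: 3, 51/14, 30/7, 69/14, 39/7, 87/14, 48/7.
g(3) = -54, g(51/14) = -240129/2744, g(30/7) = -45459/343, g(69/14) = -523179/2744, g(39/7) = -90378/343, g(87/14) = -967581/2744, g(48/7) = -157653/343.
Sum = Δu · [g(3) + g(51/14) + g(30/7) + ...].
Sum ≈ -990.287.

-990.287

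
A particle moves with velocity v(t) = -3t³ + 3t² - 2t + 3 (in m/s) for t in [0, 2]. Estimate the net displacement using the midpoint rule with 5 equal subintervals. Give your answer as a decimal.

-1.84

Δt = (2 − 0)/5 = 0.4.
Midpoints: 0.2, 0.6, 1, 1.4, 1.8.
v(0.2) = 2.696, v(0.6) = 2.232, v(1) = 1, v(1.4) = -2.152, v(1.8) = -8.376.
Sum = Δt · [v(0.2) + v(0.6) + v(1) + v(1.4) + v(1.8)].
Sum = -1.84.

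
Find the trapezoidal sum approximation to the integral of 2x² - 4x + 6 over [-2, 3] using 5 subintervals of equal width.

45

Δx = (3 − (-2))/5 = 1.
f(-2) = 22, f(-1) = 12, f(0) = 6, f(1) = 4, f(2) = 6, f(3) = 12.
T_5 = (Δx/2)·[f(x_0) + 2f(x_1) + ... + 2f(x_{4}) + f(x_5)].
Sum = 45.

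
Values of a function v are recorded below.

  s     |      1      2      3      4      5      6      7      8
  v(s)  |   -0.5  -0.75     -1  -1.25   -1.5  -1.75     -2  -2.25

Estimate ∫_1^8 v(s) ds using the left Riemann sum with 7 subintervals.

Δs = 1.
Sum = 1·[(-0.5) + (-0.75) + (-1) + (-1.25) + (-1.5) + (-1.75) + (-2)] = -8.75.

-8.75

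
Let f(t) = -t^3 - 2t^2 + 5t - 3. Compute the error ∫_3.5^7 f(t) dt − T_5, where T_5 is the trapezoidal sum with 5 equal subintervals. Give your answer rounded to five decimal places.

5.07354

Exact integral: ∫_3.5^7 f(t) dt ≈ -681.4427083.
T_5 = -686.51625.
Error ≈ -681.4427083 − (-686.51625) ≈ 5.07354.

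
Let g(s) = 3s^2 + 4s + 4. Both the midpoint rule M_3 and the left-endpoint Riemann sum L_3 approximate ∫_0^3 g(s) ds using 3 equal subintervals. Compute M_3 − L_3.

17.25

M_3 = 56.25.
L_3 = 39.
M_3 − L_3 = 17.25.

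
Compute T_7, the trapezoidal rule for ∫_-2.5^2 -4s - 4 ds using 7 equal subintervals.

-13.5

Δs = (2 − (-2.5))/7 = 9/14.
f(-2.5) = 6, f(-13/7) = 24/7, f(-17/14) = 6/7, f(-4/7) = -12/7, f(1/14) = -30/7, f(5/7) = -48/7, f(19/14) = -66/7, f(2) = -12.
T_7 = (Δs/2)·[f(s_0) + 2f(s_1) + ... + 2f(s_{6}) + f(s_7)].
Sum = -13.5.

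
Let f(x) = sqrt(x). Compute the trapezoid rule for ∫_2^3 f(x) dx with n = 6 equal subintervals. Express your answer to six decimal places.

1.578333

Δx = (3 − 2)/6 = 1/6.
f(2) ≈ 1.414214, f(13/6) ≈ 1.471960, f(7/3) ≈ 1.527525, f(2.5) ≈ 1.581139, f(8/3) ≈ 1.632993, f(17/6) ≈ 1.683251, f(3) ≈ 1.732051.
T_6 = (Δx/2)·[f(x_0) + 2f(x_1) + ... + 2f(x_{5}) + f(x_6)].
Sum ≈ 1.578333.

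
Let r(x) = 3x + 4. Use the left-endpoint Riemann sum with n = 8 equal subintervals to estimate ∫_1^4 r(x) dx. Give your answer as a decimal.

Δx = (4 − 1)/8 = 0.375.
Left endpoints: 1, 1.375, 1.75, 2.125, 2.5, 2.875, 3.25, 3.625.
r(1) = 7, r(1.375) = 8.125, r(1.75) = 9.25, r(2.125) = 10.375, r(2.5) = 11.5, r(2.875) = 12.625, r(3.25) = 13.75, r(3.625) = 14.875.
Sum = Δx · [r(1) + r(1.375) + r(1.75) + ...].
Sum = 32.8125.

32.8125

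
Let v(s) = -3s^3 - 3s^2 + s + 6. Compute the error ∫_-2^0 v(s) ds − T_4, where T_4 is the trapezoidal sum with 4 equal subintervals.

Exact integral: ∫_-2^0 v(s) ds = 14.
T_4 = 14.5.
Error = 14 − 14.5 = -0.5.

-0.5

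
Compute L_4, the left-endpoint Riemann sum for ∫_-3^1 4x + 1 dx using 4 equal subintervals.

Δx = (1 − (-3))/4 = 1.
Left endpoints: -3, -2, -1, 0.
f(-3) = -11, f(-2) = -7, f(-1) = -3, f(0) = 1.
Sum = Δx · [f(-3) + f(-2) + f(-1) + f(0)].
Sum = -20.

-20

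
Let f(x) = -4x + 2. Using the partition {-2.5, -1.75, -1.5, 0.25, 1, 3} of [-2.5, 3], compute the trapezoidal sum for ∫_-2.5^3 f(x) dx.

5.5

Subinterval widths: 0.75, 0.25, 1.75, 0.75, 2.
f(-2.5) = 12, f(-1.75) = 9, f(-1.5) = 8, f(0.25) = 1, f(1) = -2, f(3) = -10.
On each subinterval the trapezoid contributes (Δx_i/2)·[f(x_{i-1}) + f(x_i)].
Sum = 5.5.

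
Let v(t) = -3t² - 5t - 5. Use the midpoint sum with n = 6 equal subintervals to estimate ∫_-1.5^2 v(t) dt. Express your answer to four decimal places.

Δt = (2 − (-1.5))/6 = 7/12.
Midpoints: -29/24, -0.625, -1/24, 13/24, 1.125, 41/24.
v(-29/24) = -641/192, v(-0.625) = -3.046875, v(-1/24) = -4.796875, v(13/24) = -1649/192, v(1.125) = -14.421875, v(41/24) = -22.296875.
Sum = Δt · [v(-29/24) + v(-0.625) + v(-1/24) + ...].
Sum ≈ -32.9523.

-32.9523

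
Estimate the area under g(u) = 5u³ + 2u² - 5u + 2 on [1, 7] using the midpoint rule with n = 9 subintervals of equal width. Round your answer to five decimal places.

Δu = (7 − 1)/9 = 2/3.
Midpoints: 4/3, 2, 8/3, 10/3, 4, 14/3, 16/3, 6, 20/3.
g(4/3) = 290/27, g(2) = 40, g(8/3) = 2638/27, g(10/3) = 5204/27, g(4) = 334, g(14/3) = 14320/27, g(16/3) = 21350/27, g(6) = 1124, g(20/3) = 41554/27.
Sum = Δu · [g(4/3) + g(2) + g(8/3) + ...].
Sum ≈ 3106.22222.

3106.22222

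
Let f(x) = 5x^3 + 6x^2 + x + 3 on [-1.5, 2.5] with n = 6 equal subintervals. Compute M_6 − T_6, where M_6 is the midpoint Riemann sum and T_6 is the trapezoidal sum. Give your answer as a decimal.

-6

M_6 = 92.5.
T_6 = 98.5.
M_6 − T_6 = -6.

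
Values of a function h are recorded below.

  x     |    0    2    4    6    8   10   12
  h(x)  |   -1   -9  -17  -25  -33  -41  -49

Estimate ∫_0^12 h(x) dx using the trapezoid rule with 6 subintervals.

-300

Δx = 2.
T_6 = (2/2)·[(-1) + 2·(-9) + 2·(-17) + 2·(-25) + 2·(-33) + 2·(-41) + (-49)] = -300.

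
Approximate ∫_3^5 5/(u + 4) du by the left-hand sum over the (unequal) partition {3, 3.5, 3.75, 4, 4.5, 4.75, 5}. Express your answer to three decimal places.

1.288

Subinterval widths: 0.5, 0.25, 0.25, 0.5, 0.25, 0.25.
Left endpoints: 3, 3.5, 3.75, 4, 4.5, 4.75.
f(3) = 5/7, f(3.5) = 2/3, f(3.75) = 20/31, f(4) = 0.625, f(4.5) = 10/17, f(4.75) = 4/7.
Sum = Σ Δu_i · f(u_i).
Sum ≈ 1.288.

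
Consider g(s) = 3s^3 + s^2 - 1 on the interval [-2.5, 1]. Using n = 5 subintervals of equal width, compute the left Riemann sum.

-43.7675

Δs = (1 − (-2.5))/5 = 0.7.
Left endpoints: -2.5, -1.8, -1.1, -0.4, 0.3.
g(-2.5) = -41.625, g(-1.8) = -15.256, g(-1.1) = -3.783, g(-0.4) = -1.032, g(0.3) = -0.829.
Sum = Δs · [g(-2.5) + g(-1.8) + g(-1.1) + g(-0.4) + g(0.3)].
Sum = -43.7675.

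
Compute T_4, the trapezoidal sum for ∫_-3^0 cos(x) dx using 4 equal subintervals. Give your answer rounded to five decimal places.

Δx = (0 − (-3))/4 = 0.75.
f(-3) ≈ -0.98999, f(-2.25) ≈ -0.62817, f(-1.5) ≈ 0.07074, f(-0.75) ≈ 0.73169, f(0) ≈ 1.00000.
T_4 = (Δx/2)·[f(x_0) + 2f(x_1) + 2f(x_2) + 2f(x_3) + f(x_4)].
Sum ≈ 0.13444.

0.13444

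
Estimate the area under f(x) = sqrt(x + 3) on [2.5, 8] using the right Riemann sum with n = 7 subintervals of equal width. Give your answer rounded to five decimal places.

Δx = (8 − 2.5)/7 = 11/14.
Right endpoints: 23/7, 57/14, 34/7, 79/14, 45/7, 101/14, 8.
f(23/7) ≈ 2.50713, f(57/14) ≈ 2.65922, f(34/7) ≈ 2.80306, f(79/14) ≈ 2.93987, f(45/7) ≈ 3.07060, f(101/14) ≈ 3.19598, f(8) ≈ 3.31662.
Sum = Δx · [f(23/7) + f(57/14) + f(34/7) + ...].
Sum ≈ 16.10124.

16.10124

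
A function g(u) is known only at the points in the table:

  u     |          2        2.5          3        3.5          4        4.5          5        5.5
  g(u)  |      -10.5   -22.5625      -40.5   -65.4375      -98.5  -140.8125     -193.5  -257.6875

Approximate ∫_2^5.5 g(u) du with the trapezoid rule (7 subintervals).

-347.703125

Δu = 0.5.
T_7 = (0.5/2)·[(-10.5) + 2·(-22.5625) + 2·(-40.5) + 2·(-65.4375) + 2·(-98.5) + 2·(-140.8125) + 2·(-193.5) + (-257.6875)] = -347.703125.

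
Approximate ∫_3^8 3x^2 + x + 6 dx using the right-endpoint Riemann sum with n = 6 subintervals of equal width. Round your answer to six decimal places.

Δx = (8 − 3)/6 = 5/6.
Right endpoints: 23/6, 14/3, 5.5, 19/3, 43/6, 8.
f(23/6) = 647/12, f(14/3) = 76, f(5.5) = 102.25, f(19/3) = 398/3, f(43/6) = 167.25, f(8) = 206.
Sum = Δx · [f(23/6) + f(14/3) + f(5.5) + ...].
Sum ≈ 615.069444.

615.069444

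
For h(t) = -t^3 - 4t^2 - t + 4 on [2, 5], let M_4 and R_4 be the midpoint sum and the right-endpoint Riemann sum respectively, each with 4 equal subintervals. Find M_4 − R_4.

82.6171875

M_4 = -304.7109375.
R_4 = -387.328125.
M_4 − R_4 = 82.6171875.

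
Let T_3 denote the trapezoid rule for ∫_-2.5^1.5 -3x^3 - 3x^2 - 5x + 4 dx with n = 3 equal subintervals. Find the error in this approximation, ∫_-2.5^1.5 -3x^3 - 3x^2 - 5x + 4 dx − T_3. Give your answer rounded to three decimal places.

-1.778

Exact integral: ∫_-2.5^1.5 f(x) dx = 32.5.
T_3 ≈ 34.27778.
Error ≈ 32.5 − 34.27778 ≈ -1.778.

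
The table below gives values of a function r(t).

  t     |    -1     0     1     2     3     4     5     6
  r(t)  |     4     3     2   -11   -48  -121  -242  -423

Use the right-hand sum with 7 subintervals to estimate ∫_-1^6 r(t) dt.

-840

Δt = 1.
Sum = 1·[3 + 2 + (-11) + (-48) + (-121) + (-242) + (-423)] = -840.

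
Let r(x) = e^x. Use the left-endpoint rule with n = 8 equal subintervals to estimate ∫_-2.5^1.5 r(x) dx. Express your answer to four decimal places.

Δx = (1.5 − (-2.5))/8 = 0.5.
Left endpoints: -2.5, -2, -1.5, -1, -0.5, 0, 0.5, 1.
r(-2.5) ≈ 0.0821, r(-2) ≈ 0.1353, r(-1.5) ≈ 0.2231, r(-1) ≈ 0.3679, r(-0.5) ≈ 0.6065, r(0) ≈ 1.0000, r(0.5) ≈ 1.6487, r(1) ≈ 2.7183.
Sum = Δx · [r(-2.5) + r(-2) + r(-1.5) + ...].
Sum ≈ 3.3910.

3.3910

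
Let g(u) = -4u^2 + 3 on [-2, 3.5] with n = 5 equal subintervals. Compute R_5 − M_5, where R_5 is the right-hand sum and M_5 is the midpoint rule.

R_5 = -73.92.
M_5 = -49.115.
R_5 − M_5 = -24.805.

-24.805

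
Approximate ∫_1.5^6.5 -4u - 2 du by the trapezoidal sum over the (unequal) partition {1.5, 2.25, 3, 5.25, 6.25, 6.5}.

Subinterval widths: 0.75, 0.75, 2.25, 1, 0.25.
f(1.5) = -8, f(2.25) = -11, f(3) = -14, f(5.25) = -23, f(6.25) = -27, f(6.5) = -28.
On each subinterval the trapezoid contributes (Δu_i/2)·[f(u_{i-1}) + f(u_i)].
Sum = -90.

-90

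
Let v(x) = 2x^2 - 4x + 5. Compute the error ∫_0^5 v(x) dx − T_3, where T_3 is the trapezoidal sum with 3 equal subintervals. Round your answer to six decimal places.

-4.629630

Exact integral: ∫_0^5 v(x) dx ≈ 58.33333333.
T_3 ≈ 62.96296296.
Error ≈ 58.33333333 − 62.96296296 ≈ -4.629630.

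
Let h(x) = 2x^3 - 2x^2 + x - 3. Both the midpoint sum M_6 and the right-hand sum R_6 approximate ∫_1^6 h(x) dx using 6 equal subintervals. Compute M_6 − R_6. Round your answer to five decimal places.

-168.57639

M_6 ≈ 501.1689815.
R_6 ≈ 669.7453704.
M_6 − R_6 ≈ -168.57639.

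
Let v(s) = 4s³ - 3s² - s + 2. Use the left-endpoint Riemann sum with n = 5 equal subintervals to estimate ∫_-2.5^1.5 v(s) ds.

Δs = (1.5 − (-2.5))/5 = 0.8.
Left endpoints: -2.5, -1.7, -0.9, -0.1, 0.7.
v(-2.5) = -76.75, v(-1.7) = -24.622, v(-0.9) = -2.446, v(-0.1) = 2.066, v(0.7) = 1.202.
Sum = Δs · [v(-2.5) + v(-1.7) + v(-0.9) + v(-0.1) + v(0.7)].
Sum = -80.44.

-80.44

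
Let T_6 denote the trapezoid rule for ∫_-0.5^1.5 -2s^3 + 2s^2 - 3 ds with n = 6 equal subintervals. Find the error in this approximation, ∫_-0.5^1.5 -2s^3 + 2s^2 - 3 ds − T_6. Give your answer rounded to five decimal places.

0.03704

Exact integral: ∫_-0.5^1.5 f(s) ds ≈ -6.1666667.
T_6 ≈ -6.2037037.
Error ≈ -6.1666667 − (-6.2037037) ≈ 0.03704.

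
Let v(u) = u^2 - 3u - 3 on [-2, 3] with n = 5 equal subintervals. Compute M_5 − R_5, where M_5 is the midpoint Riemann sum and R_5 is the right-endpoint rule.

M_5 = -11.25.
R_5 = -15.
M_5 − R_5 = 3.75.

3.75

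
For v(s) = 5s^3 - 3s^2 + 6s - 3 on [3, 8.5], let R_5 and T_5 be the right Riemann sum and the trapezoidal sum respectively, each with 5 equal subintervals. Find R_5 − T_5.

R_5 = 7630.6725.
T_5 = 6102.29125.
R_5 − T_5 = 1528.38125.

1528.38125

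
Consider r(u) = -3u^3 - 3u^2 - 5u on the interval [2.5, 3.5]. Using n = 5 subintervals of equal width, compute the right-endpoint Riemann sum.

Δu = (3.5 − 2.5)/5 = 0.2.
Right endpoints: 2.7, 2.9, 3.1, 3.3, 3.5.
r(2.7) = -94.419, r(2.9) = -112.897, r(3.1) = -133.703, r(3.3) = -156.981, r(3.5) = -182.875.
Sum = Δu · [r(2.7) + r(2.9) + r(3.1) + r(3.3) + r(3.5)].
Sum = -136.175.

-136.175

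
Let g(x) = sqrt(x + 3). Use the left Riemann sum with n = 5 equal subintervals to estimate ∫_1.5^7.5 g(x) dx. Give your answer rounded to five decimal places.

15.63746

Δx = (7.5 − 1.5)/5 = 1.2.
Left endpoints: 1.5, 2.7, 3.9, 5.1, 6.3.
g(1.5) ≈ 2.12132, g(2.7) ≈ 2.38747, g(3.9) ≈ 2.62679, g(5.1) ≈ 2.84605, g(6.3) ≈ 3.04959.
Sum = Δx · [g(1.5) + g(2.7) + g(3.9) + g(5.1) + g(6.3)].
Sum ≈ 15.63746.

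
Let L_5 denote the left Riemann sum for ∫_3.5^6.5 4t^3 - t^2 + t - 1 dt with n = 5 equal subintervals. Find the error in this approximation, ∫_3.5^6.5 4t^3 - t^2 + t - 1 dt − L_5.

259.38

Exact integral: ∫_3.5^6.5 f(t) dt = 1569.75.
L_5 = 1310.37.
Error = 1569.75 − 1310.37 = 259.38.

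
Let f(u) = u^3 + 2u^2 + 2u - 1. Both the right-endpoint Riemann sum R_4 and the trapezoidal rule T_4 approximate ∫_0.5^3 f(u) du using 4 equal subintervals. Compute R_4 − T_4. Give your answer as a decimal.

15.4296875

R_4 ≈ 61.0107422.
T_4 ≈ 45.5810547.
R_4 − T_4 = 15.4296875.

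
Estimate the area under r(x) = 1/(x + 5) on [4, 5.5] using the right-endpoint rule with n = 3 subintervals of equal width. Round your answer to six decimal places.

0.150251

Δx = (5.5 − 4)/3 = 0.5.
Right endpoints: 4.5, 5, 5.5.
r(4.5) = 2/19, r(5) = 0.1, r(5.5) = 2/21.
Sum = Δx · [r(4.5) + r(5) + r(5.5)].
Sum ≈ 0.150251.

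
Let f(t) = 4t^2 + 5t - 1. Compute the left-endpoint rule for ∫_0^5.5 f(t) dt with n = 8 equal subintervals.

Δt = (5.5 − 0)/8 = 0.6875.
Left endpoints: 0, 0.6875, 1.375, 2.0625, 2.75, 3.4375, 4.125, 4.8125.
f(0) = -1, f(0.6875) = 4.328125, f(1.375) = 13.4375, f(2.0625) = 26.328125, f(2.75) = 43, f(3.4375) = 63.453125, f(4.125) = 87.6875, f(4.8125) = 115.703125.
Sum = Δt · [f(0) + f(0.6875) + f(1.375) + ...].
Sum = 242.64453125.

242.64453125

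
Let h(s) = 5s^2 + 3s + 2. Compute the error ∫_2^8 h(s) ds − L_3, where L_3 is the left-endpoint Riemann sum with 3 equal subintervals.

298

Exact integral: ∫_2^8 h(s) ds = 942.
L_3 = 644.
Error = 942 − 644 = 298.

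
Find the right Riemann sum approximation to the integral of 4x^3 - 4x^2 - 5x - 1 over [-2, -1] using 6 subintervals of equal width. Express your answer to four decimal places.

-15.0185

Δx = (-1 − (-2))/6 = 1/6.
Right endpoints: -11/6, -5/3, -1.5, -4/3, -7/6, -1.
f(-11/6) = -808/27, f(-5/3) = -602/27, f(-1.5) = -16, f(-4/3) = -295/27, f(-7/6) = -188/27, f(-1) = -4.
Sum = Δx · [f(-11/6) + f(-5/3) + f(-1.5) + ...].
Sum ≈ -15.0185.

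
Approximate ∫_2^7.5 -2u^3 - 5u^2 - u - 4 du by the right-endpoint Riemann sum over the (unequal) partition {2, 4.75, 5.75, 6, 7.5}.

Subinterval widths: 2.75, 1, 0.25, 1.5.
Right endpoints: 4.75, 5.75, 6, 7.5.
f(4.75) = -335.90625, f(5.75) = -555.28125, f(6) = -622, f(7.5) = -1136.5.
Sum = Σ Δu_i · f(u_i).
Sum = -3339.2734375.

-3339.2734375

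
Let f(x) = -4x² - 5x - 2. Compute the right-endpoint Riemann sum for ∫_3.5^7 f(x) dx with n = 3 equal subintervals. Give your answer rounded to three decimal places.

-598.176

Δx = (7 − 3.5)/3 = 7/6.
Right endpoints: 14/3, 35/6, 7.
f(14/3) = -1012/9, f(35/6) = -3011/18, f(7) = -233.
Sum = Δx · [f(14/3) + f(35/6) + f(7)].
Sum ≈ -598.176.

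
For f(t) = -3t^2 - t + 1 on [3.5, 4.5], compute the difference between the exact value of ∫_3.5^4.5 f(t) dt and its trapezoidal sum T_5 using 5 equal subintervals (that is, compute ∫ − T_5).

Exact integral: ∫_3.5^4.5 f(t) dt = -51.25.
T_5 = -51.27.
Error = -51.25 − (-51.27) = 0.02.

0.02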